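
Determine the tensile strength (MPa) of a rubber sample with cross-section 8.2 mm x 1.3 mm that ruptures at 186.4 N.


Area = width * thickness = 8.2 * 1.3 = 10.66 mm^2
TS = force / area = 186.4 / 10.66 = 17.49 MPa

17.49 MPa


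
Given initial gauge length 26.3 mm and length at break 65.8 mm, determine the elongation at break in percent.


Elongation = (Lf - L0) / L0 * 100
= (65.8 - 26.3) / 26.3 * 100
= 39.5 / 26.3 * 100
= 150.2%

150.2%


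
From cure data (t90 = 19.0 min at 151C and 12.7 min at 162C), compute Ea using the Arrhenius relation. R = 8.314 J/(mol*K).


T1 = 424.15 K, T2 = 435.15 K
1/T1 - 1/T2 = 5.9598e-05
ln(t1/t2) = ln(19.0/12.7) = 0.4028
Ea = 8.314 * 0.4028 / 5.9598e-05 = 56195.9648 J/mol
Ea = 56.2 kJ/mol

56.2 kJ/mol


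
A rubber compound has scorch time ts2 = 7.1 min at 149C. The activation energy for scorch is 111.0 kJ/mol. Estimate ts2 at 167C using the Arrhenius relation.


Convert temperatures: T1 = 149 + 273.15 = 422.15 K, T2 = 167 + 273.15 = 440.15 K
ts2_new = 7.1 * exp(111000 / 8.314 * (1/440.15 - 1/422.15))
1/T2 - 1/T1 = -9.6874e-05
ts2_new = 1.95 min

1.95 min


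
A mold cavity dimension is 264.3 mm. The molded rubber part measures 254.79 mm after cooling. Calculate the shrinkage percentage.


Shrinkage = (mold - part) / mold * 100
= (264.3 - 254.79) / 264.3 * 100
= 9.51 / 264.3 * 100
= 3.6%

3.6%


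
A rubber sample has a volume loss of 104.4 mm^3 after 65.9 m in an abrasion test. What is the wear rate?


Rate = volume_loss / distance
= 104.4 / 65.9
= 1.584 mm^3/m

1.584 mm^3/m


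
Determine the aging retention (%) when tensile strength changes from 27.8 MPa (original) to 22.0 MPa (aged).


Retention = aged / original * 100
= 22.0 / 27.8 * 100
= 79.1%

79.1%


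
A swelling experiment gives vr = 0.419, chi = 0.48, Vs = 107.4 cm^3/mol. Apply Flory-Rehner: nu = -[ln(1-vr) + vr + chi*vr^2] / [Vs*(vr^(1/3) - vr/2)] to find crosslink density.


ln(1 - vr) = ln(1 - 0.419) = -0.5430
Numerator = -((-0.5430) + 0.419 + 0.48 * 0.419^2) = 0.0397
Denominator = 107.4 * (0.419^(1/3) - 0.419/2) = 57.8663
nu = 0.0397 / 57.8663 = 6.8667e-04 mol/cm^3

6.8667e-04 mol/cm^3


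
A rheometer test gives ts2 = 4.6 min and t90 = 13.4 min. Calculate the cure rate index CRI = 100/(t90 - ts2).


CRI = 100 / (t90 - ts2)
= 100 / (13.4 - 4.6)
= 100 / 8.8
= 11.36 min^-1

11.36 min^-1


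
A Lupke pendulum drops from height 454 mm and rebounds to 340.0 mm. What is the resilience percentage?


Resilience = h_rebound / h_drop * 100
= 340.0 / 454 * 100
= 74.9%

74.9%


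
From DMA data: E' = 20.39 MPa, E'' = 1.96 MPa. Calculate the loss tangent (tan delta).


tan delta = E'' / E'
= 1.96 / 20.39
= 0.0961

tan delta = 0.0961


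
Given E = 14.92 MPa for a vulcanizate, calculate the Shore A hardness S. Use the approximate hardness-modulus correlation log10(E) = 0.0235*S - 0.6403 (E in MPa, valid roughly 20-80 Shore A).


log10(E) = 0.0235*S - 0.6403  =>  S = (log10(E) + 0.6403) / 0.0235
log10(14.92) = 1.173769
S = (1.173769 + 0.6403) / 0.0235 = 1.814069 / 0.0235
S = 77.2

Shore A = 77.2


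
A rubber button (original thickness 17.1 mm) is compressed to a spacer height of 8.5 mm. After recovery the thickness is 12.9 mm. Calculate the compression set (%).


CS = (t0 - recovered) / (t0 - ts) * 100
= (17.1 - 12.9) / (17.1 - 8.5) * 100
= 4.2 / 8.6 * 100
= 48.8%

48.8%


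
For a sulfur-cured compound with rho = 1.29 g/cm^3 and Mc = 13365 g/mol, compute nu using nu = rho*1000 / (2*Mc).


nu = rho * 1000 / (2 * Mc)
nu = 1.29 * 1000 / (2 * 13365)
nu = 1290.0 / 26730
nu = 0.0483 mol/L

0.0483 mol/L


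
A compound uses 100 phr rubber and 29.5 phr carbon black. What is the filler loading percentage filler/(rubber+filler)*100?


Filler % = filler / (rubber + filler) * 100
= 29.5 / (100 + 29.5) * 100
= 29.5 / 129.5 * 100
= 22.78%

22.78%


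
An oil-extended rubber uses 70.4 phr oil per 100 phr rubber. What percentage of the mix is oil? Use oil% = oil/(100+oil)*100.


Oil % = oil / (100 + oil) * 100
= 70.4 / (100 + 70.4) * 100
= 70.4 / 170.4 * 100
= 41.31%

41.31%


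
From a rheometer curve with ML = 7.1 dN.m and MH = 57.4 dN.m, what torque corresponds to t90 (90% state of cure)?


M90 = ML + 0.9 * (MH - ML)
M90 = 7.1 + 0.9 * (57.4 - 7.1)
M90 = 7.1 + 0.9 * 50.3
M90 = 52.37 dN.m

52.37 dN.m


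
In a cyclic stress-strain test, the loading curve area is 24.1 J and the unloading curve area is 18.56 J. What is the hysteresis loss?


Hysteresis loss = loading - unloading
= 24.1 - 18.56
= 5.54 J

5.54 J


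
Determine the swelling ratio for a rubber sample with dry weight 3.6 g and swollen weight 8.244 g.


Q = W_swollen / W_dry
Q = 8.244 / 3.6
Q = 2.29

Q = 2.29


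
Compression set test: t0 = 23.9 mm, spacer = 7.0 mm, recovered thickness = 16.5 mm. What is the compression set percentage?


CS = (t0 - recovered) / (t0 - ts) * 100
= (23.9 - 16.5) / (23.9 - 7.0) * 100
= 7.4 / 16.9 * 100
= 43.8%

43.8%


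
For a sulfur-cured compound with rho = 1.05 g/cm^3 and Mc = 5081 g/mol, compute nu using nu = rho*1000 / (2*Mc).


nu = rho * 1000 / (2 * Mc)
nu = 1.05 * 1000 / (2 * 5081)
nu = 1050.0 / 10162
nu = 0.1033 mol/L

0.1033 mol/L


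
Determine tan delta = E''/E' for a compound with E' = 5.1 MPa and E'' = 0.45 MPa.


tan delta = E'' / E'
= 0.45 / 5.1
= 0.0882

tan delta = 0.0882


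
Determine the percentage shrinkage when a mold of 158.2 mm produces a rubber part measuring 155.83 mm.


Shrinkage = (mold - part) / mold * 100
= (158.2 - 155.83) / 158.2 * 100
= 2.37 / 158.2 * 100
= 1.5%

1.5%


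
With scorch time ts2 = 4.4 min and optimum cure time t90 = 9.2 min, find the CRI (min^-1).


CRI = 100 / (t90 - ts2)
= 100 / (9.2 - 4.4)
= 100 / 4.8
= 20.83 min^-1

20.83 min^-1


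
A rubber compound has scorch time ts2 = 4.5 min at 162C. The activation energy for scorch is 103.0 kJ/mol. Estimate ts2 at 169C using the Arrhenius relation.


Convert temperatures: T1 = 162 + 273.15 = 435.15 K, T2 = 169 + 273.15 = 442.15 K
ts2_new = 4.5 * exp(103000 / 8.314 * (1/442.15 - 1/435.15))
1/T2 - 1/T1 = -3.6382e-05
ts2_new = 2.87 min

2.87 min


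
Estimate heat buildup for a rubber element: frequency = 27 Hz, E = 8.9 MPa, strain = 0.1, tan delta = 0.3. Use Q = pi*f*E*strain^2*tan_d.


Q = pi * f * E * strain^2 * tan_d
= pi * 27 * 8.9 * 0.1^2 * 0.3
= pi * 27 * 8.9 * 0.0100 * 0.3
= 2.2648

Q = 2.2648


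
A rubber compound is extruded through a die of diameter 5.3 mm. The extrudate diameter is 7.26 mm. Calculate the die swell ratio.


Die swell ratio = D_extrudate / D_die
= 7.26 / 5.3
= 1.37

Die swell = 1.37


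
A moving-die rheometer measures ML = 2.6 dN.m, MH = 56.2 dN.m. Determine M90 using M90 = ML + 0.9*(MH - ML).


M90 = ML + 0.9 * (MH - ML)
M90 = 2.6 + 0.9 * (56.2 - 2.6)
M90 = 2.6 + 0.9 * 53.6
M90 = 50.84 dN.m

50.84 dN.m


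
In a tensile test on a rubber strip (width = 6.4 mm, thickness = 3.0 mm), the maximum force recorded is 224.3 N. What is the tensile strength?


Area = width * thickness = 6.4 * 3.0 = 19.2 mm^2
TS = force / area = 224.3 / 19.2 = 11.68 MPa

11.68 MPa


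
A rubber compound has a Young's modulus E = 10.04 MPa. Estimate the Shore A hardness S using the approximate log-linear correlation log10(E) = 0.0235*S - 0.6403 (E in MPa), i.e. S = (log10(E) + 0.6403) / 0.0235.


log10(E) = 0.0235*S - 0.6403  =>  S = (log10(E) + 0.6403) / 0.0235
log10(10.04) = 1.001734
S = (1.001734 + 0.6403) / 0.0235 = 1.642034 / 0.0235
S = 69.9

Shore A = 69.9


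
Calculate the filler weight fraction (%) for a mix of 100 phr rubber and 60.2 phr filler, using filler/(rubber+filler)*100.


Filler % = filler / (rubber + filler) * 100
= 60.2 / (100 + 60.2) * 100
= 60.2 / 160.2 * 100
= 37.58%

37.58%


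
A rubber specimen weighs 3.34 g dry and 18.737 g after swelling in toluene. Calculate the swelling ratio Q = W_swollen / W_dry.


Q = W_swollen / W_dry
Q = 18.737 / 3.34
Q = 5.61

Q = 5.61


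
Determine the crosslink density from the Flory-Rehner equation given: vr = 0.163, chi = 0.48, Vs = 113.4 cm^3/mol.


ln(1 - vr) = ln(1 - 0.163) = -0.1779
Numerator = -((-0.1779) + 0.163 + 0.48 * 0.163^2) = 0.0022
Denominator = 113.4 * (0.163^(1/3) - 0.163/2) = 52.7033
nu = 0.0022 / 52.7033 = 4.1327e-05 mol/cm^3

4.1327e-05 mol/cm^3


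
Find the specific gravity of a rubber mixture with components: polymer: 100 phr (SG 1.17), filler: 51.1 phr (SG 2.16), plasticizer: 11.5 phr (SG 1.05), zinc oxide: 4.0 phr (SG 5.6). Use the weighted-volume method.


Sum of weights = 166.6
Volume contributions:
  polymer: 100/1.17 = 85.4701
  filler: 51.1/2.16 = 23.6574
  plasticizer: 11.5/1.05 = 10.9524
  zinc oxide: 4.0/5.6 = 0.7143
Sum of volumes = 120.7942
SG = 166.6 / 120.7942 = 1.379

SG = 1.379


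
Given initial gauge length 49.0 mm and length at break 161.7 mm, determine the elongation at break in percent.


Elongation = (Lf - L0) / L0 * 100
= (161.7 - 49.0) / 49.0 * 100
= 112.7 / 49.0 * 100
= 230.0%

230.0%


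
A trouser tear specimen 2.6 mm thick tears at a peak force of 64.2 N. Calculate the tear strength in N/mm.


Tear strength = force / thickness
= 64.2 / 2.6
= 24.69 N/mm

24.69 N/mm


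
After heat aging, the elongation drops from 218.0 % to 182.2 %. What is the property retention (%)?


Retention = aged / original * 100
= 182.2 / 218.0 * 100
= 83.6%

83.6%


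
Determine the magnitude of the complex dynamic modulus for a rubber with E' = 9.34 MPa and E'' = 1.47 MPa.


|E*| = sqrt(E'^2 + E''^2)
= sqrt(9.34^2 + 1.47^2)
= sqrt(87.2356 + 2.1609)
= 9.455 MPa

9.455 MPa


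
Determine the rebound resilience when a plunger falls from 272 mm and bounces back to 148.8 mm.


Resilience = h_rebound / h_drop * 100
= 148.8 / 272 * 100
= 54.7%

54.7%


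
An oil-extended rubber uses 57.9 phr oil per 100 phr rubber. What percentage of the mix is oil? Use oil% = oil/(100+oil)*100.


Oil % = oil / (100 + oil) * 100
= 57.9 / (100 + 57.9) * 100
= 57.9 / 157.9 * 100
= 36.67%

36.67%


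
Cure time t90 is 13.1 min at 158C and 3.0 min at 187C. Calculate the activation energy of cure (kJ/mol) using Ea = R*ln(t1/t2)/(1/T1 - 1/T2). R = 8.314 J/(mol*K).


T1 = 431.15 K, T2 = 460.15 K
1/T1 - 1/T2 = 1.4617e-04
ln(t1/t2) = ln(13.1/3.0) = 1.4740
Ea = 8.314 * 1.4740 / 1.4617e-04 = 83837.3043 J/mol
Ea = 83.84 kJ/mol

83.84 kJ/mol


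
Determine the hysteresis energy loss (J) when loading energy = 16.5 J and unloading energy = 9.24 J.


Hysteresis loss = loading - unloading
= 16.5 - 9.24
= 7.26 J

7.26 J


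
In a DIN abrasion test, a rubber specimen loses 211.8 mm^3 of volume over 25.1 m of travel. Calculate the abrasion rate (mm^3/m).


Rate = volume_loss / distance
= 211.8 / 25.1
= 8.438 mm^3/m

8.438 mm^3/m


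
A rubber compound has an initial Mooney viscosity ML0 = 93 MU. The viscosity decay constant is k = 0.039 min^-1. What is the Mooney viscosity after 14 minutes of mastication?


ML = ML0 * exp(-k * t)
ML = 93 * exp(-0.039 * 14)
ML = 93 * 0.5793
ML = 53.87 MU

53.87 MU


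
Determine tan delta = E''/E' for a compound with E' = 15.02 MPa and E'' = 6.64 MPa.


tan delta = E'' / E'
= 6.64 / 15.02
= 0.4421

tan delta = 0.4421


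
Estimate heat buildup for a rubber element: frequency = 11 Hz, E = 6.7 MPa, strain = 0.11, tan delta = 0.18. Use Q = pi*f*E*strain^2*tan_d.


Q = pi * f * E * strain^2 * tan_d
= pi * 11 * 6.7 * 0.11^2 * 0.18
= pi * 11 * 6.7 * 0.0121 * 0.18
= 0.5043

Q = 0.5043


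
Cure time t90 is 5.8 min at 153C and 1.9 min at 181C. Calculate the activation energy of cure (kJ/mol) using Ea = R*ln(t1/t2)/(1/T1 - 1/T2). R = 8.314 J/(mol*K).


T1 = 426.15 K, T2 = 454.15 K
1/T1 - 1/T2 = 1.4468e-04
ln(t1/t2) = ln(5.8/1.9) = 1.1160
Ea = 8.314 * 1.1160 / 1.4468e-04 = 64132.7058 J/mol
Ea = 64.13 kJ/mol

64.13 kJ/mol


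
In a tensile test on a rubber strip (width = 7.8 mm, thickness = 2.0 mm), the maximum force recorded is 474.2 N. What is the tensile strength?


Area = width * thickness = 7.8 * 2.0 = 15.6 mm^2
TS = force / area = 474.2 / 15.6 = 30.4 MPa

30.4 MPa


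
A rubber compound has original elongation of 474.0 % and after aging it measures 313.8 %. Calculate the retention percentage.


Retention = aged / original * 100
= 313.8 / 474.0 * 100
= 66.2%

66.2%


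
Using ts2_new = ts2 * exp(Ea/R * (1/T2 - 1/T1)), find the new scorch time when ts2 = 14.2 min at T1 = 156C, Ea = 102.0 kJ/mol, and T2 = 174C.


Convert temperatures: T1 = 156 + 273.15 = 429.15 K, T2 = 174 + 273.15 = 447.15 K
ts2_new = 14.2 * exp(102000 / 8.314 * (1/447.15 - 1/429.15))
1/T2 - 1/T1 = -9.3802e-05
ts2_new = 4.49 min

4.49 min


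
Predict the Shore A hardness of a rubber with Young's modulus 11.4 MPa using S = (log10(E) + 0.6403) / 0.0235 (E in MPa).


log10(E) = 0.0235*S - 0.6403  =>  S = (log10(E) + 0.6403) / 0.0235
log10(11.4) = 1.056905
S = (1.056905 + 0.6403) / 0.0235 = 1.697205 / 0.0235
S = 72.2

Shore A = 72.2


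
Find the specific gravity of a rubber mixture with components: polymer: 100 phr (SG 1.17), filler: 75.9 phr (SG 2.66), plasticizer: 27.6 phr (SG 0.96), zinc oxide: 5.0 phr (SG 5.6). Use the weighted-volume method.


Sum of weights = 208.5
Volume contributions:
  polymer: 100/1.17 = 85.4701
  filler: 75.9/2.66 = 28.5338
  plasticizer: 27.6/0.96 = 28.7500
  zinc oxide: 5.0/5.6 = 0.8929
Sum of volumes = 143.6468
SG = 208.5 / 143.6468 = 1.451

SG = 1.451


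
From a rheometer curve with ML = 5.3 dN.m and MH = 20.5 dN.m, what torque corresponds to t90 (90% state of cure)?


M90 = ML + 0.9 * (MH - ML)
M90 = 5.3 + 0.9 * (20.5 - 5.3)
M90 = 5.3 + 0.9 * 15.2
M90 = 18.98 dN.m

18.98 dN.m


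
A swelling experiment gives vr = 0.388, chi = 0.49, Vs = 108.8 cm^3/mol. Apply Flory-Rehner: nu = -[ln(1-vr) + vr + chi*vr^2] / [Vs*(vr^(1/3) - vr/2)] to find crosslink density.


ln(1 - vr) = ln(1 - 0.388) = -0.4910
Numerator = -((-0.4910) + 0.388 + 0.49 * 0.388^2) = 0.0293
Denominator = 108.8 * (0.388^(1/3) - 0.388/2) = 58.2475
nu = 0.0293 / 58.2475 = 5.0228e-04 mol/cm^3

5.0228e-04 mol/cm^3


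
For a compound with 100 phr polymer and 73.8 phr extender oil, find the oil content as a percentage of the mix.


Oil % = oil / (100 + oil) * 100
= 73.8 / (100 + 73.8) * 100
= 73.8 / 173.8 * 100
= 42.46%

42.46%


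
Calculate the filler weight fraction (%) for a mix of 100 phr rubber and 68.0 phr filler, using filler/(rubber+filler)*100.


Filler % = filler / (rubber + filler) * 100
= 68.0 / (100 + 68.0) * 100
= 68.0 / 168.0 * 100
= 40.48%

40.48%


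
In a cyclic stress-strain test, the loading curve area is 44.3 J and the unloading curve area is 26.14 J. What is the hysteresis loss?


Hysteresis loss = loading - unloading
= 44.3 - 26.14
= 18.16 J

18.16 J


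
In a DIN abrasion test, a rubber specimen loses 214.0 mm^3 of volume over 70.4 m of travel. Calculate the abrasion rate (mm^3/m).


Rate = volume_loss / distance
= 214.0 / 70.4
= 3.04 mm^3/m

3.04 mm^3/m


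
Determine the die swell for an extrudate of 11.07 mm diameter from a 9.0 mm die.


Die swell ratio = D_extrudate / D_die
= 11.07 / 9.0
= 1.23

Die swell = 1.23


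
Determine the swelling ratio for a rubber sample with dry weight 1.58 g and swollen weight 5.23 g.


Q = W_swollen / W_dry
Q = 5.23 / 1.58
Q = 3.31

Q = 3.31


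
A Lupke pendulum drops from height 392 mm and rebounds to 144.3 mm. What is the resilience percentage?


Resilience = h_rebound / h_drop * 100
= 144.3 / 392 * 100
= 36.8%

36.8%


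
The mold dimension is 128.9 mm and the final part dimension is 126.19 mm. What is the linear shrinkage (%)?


Shrinkage = (mold - part) / mold * 100
= (128.9 - 126.19) / 128.9 * 100
= 2.71 / 128.9 * 100
= 2.1%

2.1%


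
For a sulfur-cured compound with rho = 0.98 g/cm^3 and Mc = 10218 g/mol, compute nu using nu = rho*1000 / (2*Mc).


nu = rho * 1000 / (2 * Mc)
nu = 0.98 * 1000 / (2 * 10218)
nu = 980.0 / 20436
nu = 0.0480 mol/L

0.0480 mol/L


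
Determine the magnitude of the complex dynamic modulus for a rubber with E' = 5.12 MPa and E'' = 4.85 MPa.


|E*| = sqrt(E'^2 + E''^2)
= sqrt(5.12^2 + 4.85^2)
= sqrt(26.2144 + 23.5225)
= 7.052 MPa

7.052 MPa


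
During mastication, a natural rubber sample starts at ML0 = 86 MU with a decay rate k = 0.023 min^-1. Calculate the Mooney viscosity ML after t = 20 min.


ML = ML0 * exp(-k * t)
ML = 86 * exp(-0.023 * 20)
ML = 86 * 0.6313
ML = 54.29 MU

54.29 MU


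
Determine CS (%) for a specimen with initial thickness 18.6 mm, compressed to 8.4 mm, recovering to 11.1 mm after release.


CS = (t0 - recovered) / (t0 - ts) * 100
= (18.6 - 11.1) / (18.6 - 8.4) * 100
= 7.5 / 10.2 * 100
= 73.5%

73.5%


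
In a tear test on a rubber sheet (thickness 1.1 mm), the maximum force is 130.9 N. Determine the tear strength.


Tear strength = force / thickness
= 130.9 / 1.1
= 119.0 N/mm

119.0 N/mm


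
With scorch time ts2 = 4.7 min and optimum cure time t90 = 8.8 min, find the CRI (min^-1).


CRI = 100 / (t90 - ts2)
= 100 / (8.8 - 4.7)
= 100 / 4.1
= 24.39 min^-1

24.39 min^-1


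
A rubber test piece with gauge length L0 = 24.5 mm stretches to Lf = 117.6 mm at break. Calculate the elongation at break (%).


Elongation = (Lf - L0) / L0 * 100
= (117.6 - 24.5) / 24.5 * 100
= 93.1 / 24.5 * 100
= 380.0%

380.0%


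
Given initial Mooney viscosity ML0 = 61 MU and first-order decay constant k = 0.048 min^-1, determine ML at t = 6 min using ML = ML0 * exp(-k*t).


ML = ML0 * exp(-k * t)
ML = 61 * exp(-0.048 * 6)
ML = 61 * 0.7498
ML = 45.74 MU

45.74 MU


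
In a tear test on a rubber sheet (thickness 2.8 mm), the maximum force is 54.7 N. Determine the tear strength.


Tear strength = force / thickness
= 54.7 / 2.8
= 19.54 N/mm

19.54 N/mm


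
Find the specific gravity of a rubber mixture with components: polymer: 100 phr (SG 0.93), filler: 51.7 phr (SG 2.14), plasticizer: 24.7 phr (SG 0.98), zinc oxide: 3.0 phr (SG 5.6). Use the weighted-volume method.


Sum of weights = 179.4
Volume contributions:
  polymer: 100/0.93 = 107.5269
  filler: 51.7/2.14 = 24.1589
  plasticizer: 24.7/0.98 = 25.2041
  zinc oxide: 3.0/5.6 = 0.5357
Sum of volumes = 157.4256
SG = 179.4 / 157.4256 = 1.14

SG = 1.14


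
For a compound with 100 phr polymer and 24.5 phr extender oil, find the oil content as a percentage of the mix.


Oil % = oil / (100 + oil) * 100
= 24.5 / (100 + 24.5) * 100
= 24.5 / 124.5 * 100
= 19.68%

19.68%


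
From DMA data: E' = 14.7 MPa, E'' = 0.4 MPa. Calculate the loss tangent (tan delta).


tan delta = E'' / E'
= 0.4 / 14.7
= 0.0272

tan delta = 0.0272


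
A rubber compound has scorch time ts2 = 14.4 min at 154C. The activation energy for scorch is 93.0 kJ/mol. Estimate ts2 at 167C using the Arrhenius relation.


Convert temperatures: T1 = 154 + 273.15 = 427.15 K, T2 = 167 + 273.15 = 440.15 K
ts2_new = 14.4 * exp(93000 / 8.314 * (1/440.15 - 1/427.15))
1/T2 - 1/T1 = -6.9145e-05
ts2_new = 6.64 min

6.64 min


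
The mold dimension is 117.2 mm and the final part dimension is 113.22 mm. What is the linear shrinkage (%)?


Shrinkage = (mold - part) / mold * 100
= (117.2 - 113.22) / 117.2 * 100
= 3.98 / 117.2 * 100
= 3.4%

3.4%


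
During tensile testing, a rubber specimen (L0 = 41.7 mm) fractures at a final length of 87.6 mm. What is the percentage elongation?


Elongation = (Lf - L0) / L0 * 100
= (87.6 - 41.7) / 41.7 * 100
= 45.9 / 41.7 * 100
= 110.1%

110.1%


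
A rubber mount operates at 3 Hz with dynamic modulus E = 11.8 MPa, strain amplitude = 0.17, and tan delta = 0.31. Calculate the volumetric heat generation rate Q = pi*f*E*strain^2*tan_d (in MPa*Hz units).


Q = pi * f * E * strain^2 * tan_d
= pi * 3 * 11.8 * 0.17^2 * 0.31
= pi * 3 * 11.8 * 0.0289 * 0.31
= 0.9964

Q = 0.9964


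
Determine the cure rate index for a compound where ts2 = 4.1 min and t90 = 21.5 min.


CRI = 100 / (t90 - ts2)
= 100 / (21.5 - 4.1)
= 100 / 17.4
= 5.75 min^-1

5.75 min^-1


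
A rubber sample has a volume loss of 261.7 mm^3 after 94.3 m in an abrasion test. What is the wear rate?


Rate = volume_loss / distance
= 261.7 / 94.3
= 2.775 mm^3/m

2.775 mm^3/m


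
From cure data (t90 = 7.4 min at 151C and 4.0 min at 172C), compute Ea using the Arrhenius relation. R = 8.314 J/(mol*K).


T1 = 424.15 K, T2 = 445.15 K
1/T1 - 1/T2 = 1.1122e-04
ln(t1/t2) = ln(7.4/4.0) = 0.6152
Ea = 8.314 * 0.6152 / 1.1122e-04 = 45985.6959 J/mol
Ea = 45.99 kJ/mol

45.99 kJ/mol


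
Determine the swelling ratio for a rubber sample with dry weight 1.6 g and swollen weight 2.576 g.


Q = W_swollen / W_dry
Q = 2.576 / 1.6
Q = 1.61

Q = 1.61


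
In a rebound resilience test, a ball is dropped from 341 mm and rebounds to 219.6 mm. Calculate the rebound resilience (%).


Resilience = h_rebound / h_drop * 100
= 219.6 / 341 * 100
= 64.4%

64.4%


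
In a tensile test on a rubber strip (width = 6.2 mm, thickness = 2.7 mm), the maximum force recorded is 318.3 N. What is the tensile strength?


Area = width * thickness = 6.2 * 2.7 = 16.74 mm^2
TS = force / area = 318.3 / 16.74 = 19.01 MPa

19.01 MPa


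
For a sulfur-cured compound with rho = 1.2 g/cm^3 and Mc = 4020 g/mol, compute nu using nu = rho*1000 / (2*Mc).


nu = rho * 1000 / (2 * Mc)
nu = 1.2 * 1000 / (2 * 4020)
nu = 1200.0 / 8040
nu = 0.1493 mol/L

0.1493 mol/L


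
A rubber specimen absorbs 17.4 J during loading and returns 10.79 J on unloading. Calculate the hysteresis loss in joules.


Hysteresis loss = loading - unloading
= 17.4 - 10.79
= 6.61 J

6.61 J


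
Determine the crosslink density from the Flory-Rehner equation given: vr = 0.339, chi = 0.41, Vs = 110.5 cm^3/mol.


ln(1 - vr) = ln(1 - 0.339) = -0.4140
Numerator = -((-0.4140) + 0.339 + 0.41 * 0.339^2) = 0.0279
Denominator = 110.5 * (0.339^(1/3) - 0.339/2) = 58.3184
nu = 0.0279 / 58.3184 = 4.7813e-04 mol/cm^3

4.7813e-04 mol/cm^3


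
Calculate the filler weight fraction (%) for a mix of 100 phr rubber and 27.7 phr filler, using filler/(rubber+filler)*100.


Filler % = filler / (rubber + filler) * 100
= 27.7 / (100 + 27.7) * 100
= 27.7 / 127.7 * 100
= 21.69%

21.69%


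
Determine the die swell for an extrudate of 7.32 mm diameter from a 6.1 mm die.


Die swell ratio = D_extrudate / D_die
= 7.32 / 6.1
= 1.2

Die swell = 1.2


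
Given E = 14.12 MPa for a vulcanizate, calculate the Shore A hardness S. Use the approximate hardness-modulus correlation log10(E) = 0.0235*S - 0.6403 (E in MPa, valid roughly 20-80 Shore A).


log10(E) = 0.0235*S - 0.6403  =>  S = (log10(E) + 0.6403) / 0.0235
log10(14.12) = 1.149835
S = (1.149835 + 0.6403) / 0.0235 = 1.790135 / 0.0235
S = 76.2

Shore A = 76.2


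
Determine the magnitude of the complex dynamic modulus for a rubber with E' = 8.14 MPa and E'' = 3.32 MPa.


|E*| = sqrt(E'^2 + E''^2)
= sqrt(8.14^2 + 3.32^2)
= sqrt(66.2596 + 11.0224)
= 8.791 MPa

8.791 MPa


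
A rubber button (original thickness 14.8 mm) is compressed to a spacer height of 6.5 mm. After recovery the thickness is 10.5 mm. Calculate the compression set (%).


CS = (t0 - recovered) / (t0 - ts) * 100
= (14.8 - 10.5) / (14.8 - 6.5) * 100
= 4.3 / 8.3 * 100
= 51.8%

51.8%


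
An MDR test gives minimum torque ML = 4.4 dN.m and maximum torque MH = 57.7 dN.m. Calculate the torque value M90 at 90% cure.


M90 = ML + 0.9 * (MH - ML)
M90 = 4.4 + 0.9 * (57.7 - 4.4)
M90 = 4.4 + 0.9 * 53.3
M90 = 52.37 dN.m

52.37 dN.m


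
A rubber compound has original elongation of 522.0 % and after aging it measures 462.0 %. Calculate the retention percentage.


Retention = aged / original * 100
= 462.0 / 522.0 * 100
= 88.5%

88.5%


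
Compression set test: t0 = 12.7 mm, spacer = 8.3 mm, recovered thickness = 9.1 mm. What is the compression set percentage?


CS = (t0 - recovered) / (t0 - ts) * 100
= (12.7 - 9.1) / (12.7 - 8.3) * 100
= 3.6 / 4.4 * 100
= 81.8%

81.8%


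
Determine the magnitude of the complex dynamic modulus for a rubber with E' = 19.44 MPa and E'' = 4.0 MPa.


|E*| = sqrt(E'^2 + E''^2)
= sqrt(19.44^2 + 4.0^2)
= sqrt(377.9136 + 16.0000)
= 19.847 MPa

19.847 MPa


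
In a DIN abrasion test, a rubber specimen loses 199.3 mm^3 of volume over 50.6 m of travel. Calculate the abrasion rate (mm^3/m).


Rate = volume_loss / distance
= 199.3 / 50.6
= 3.939 mm^3/m

3.939 mm^3/m


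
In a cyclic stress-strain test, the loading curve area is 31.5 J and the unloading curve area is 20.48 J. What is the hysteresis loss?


Hysteresis loss = loading - unloading
= 31.5 - 20.48
= 11.02 J

11.02 J


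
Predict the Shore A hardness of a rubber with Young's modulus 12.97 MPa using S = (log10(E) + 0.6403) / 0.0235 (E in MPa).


log10(E) = 0.0235*S - 0.6403  =>  S = (log10(E) + 0.6403) / 0.0235
log10(12.97) = 1.112940
S = (1.112940 + 0.6403) / 0.0235 = 1.753240 / 0.0235
S = 74.6

Shore A = 74.6


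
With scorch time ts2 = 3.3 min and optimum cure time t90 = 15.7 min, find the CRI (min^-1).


CRI = 100 / (t90 - ts2)
= 100 / (15.7 - 3.3)
= 100 / 12.4
= 8.06 min^-1

8.06 min^-1


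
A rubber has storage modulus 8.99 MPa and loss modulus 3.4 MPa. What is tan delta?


tan delta = E'' / E'
= 3.4 / 8.99
= 0.3782

tan delta = 0.3782


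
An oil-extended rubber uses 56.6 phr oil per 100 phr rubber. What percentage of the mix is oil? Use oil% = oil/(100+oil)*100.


Oil % = oil / (100 + oil) * 100
= 56.6 / (100 + 56.6) * 100
= 56.6 / 156.6 * 100
= 36.14%

36.14%


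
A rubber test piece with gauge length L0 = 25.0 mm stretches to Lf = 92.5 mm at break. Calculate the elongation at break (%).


Elongation = (Lf - L0) / L0 * 100
= (92.5 - 25.0) / 25.0 * 100
= 67.5 / 25.0 * 100
= 270.0%

270.0%


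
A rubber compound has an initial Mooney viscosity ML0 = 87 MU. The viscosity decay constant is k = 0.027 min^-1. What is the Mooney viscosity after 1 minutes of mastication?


ML = ML0 * exp(-k * t)
ML = 87 * exp(-0.027 * 1)
ML = 87 * 0.9734
ML = 84.68 MU

84.68 MU


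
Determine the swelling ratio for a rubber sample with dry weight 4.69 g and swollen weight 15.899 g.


Q = W_swollen / W_dry
Q = 15.899 / 4.69
Q = 3.39

Q = 3.39


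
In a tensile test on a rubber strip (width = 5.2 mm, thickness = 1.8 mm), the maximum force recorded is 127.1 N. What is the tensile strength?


Area = width * thickness = 5.2 * 1.8 = 9.36 mm^2
TS = force / area = 127.1 / 9.36 = 13.58 MPa

13.58 MPa


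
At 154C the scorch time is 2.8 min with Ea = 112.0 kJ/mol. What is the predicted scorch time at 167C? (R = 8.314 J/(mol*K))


Convert temperatures: T1 = 154 + 273.15 = 427.15 K, T2 = 167 + 273.15 = 440.15 K
ts2_new = 2.8 * exp(112000 / 8.314 * (1/440.15 - 1/427.15))
1/T2 - 1/T1 = -6.9145e-05
ts2_new = 1.1 min

1.1 min


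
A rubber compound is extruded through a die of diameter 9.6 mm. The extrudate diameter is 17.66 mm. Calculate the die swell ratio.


Die swell ratio = D_extrudate / D_die
= 17.66 / 9.6
= 1.84

Die swell = 1.84


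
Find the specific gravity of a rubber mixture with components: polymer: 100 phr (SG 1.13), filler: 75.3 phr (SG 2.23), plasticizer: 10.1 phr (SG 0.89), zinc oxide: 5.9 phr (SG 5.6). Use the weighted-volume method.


Sum of weights = 191.3
Volume contributions:
  polymer: 100/1.13 = 88.4956
  filler: 75.3/2.23 = 33.7668
  plasticizer: 10.1/0.89 = 11.3483
  zinc oxide: 5.9/5.6 = 1.0536
Sum of volumes = 134.6643
SG = 191.3 / 134.6643 = 1.421

SG = 1.421


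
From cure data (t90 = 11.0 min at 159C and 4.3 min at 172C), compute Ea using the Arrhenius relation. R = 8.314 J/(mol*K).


T1 = 432.15 K, T2 = 445.15 K
1/T1 - 1/T2 = 6.7578e-05
ln(t1/t2) = ln(11.0/4.3) = 0.9393
Ea = 8.314 * 0.9393 / 6.7578e-05 = 115558.7282 J/mol
Ea = 115.56 kJ/mol

115.56 kJ/mol


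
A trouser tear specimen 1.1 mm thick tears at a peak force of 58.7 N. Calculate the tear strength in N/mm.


Tear strength = force / thickness
= 58.7 / 1.1
= 53.36 N/mm

53.36 N/mm


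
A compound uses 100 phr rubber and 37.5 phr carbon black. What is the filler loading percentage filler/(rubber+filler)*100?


Filler % = filler / (rubber + filler) * 100
= 37.5 / (100 + 37.5) * 100
= 37.5 / 137.5 * 100
= 27.27%

27.27%


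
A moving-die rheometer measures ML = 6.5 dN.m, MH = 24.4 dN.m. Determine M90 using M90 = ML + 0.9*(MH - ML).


M90 = ML + 0.9 * (MH - ML)
M90 = 6.5 + 0.9 * (24.4 - 6.5)
M90 = 6.5 + 0.9 * 17.9
M90 = 22.61 dN.m

22.61 dN.m


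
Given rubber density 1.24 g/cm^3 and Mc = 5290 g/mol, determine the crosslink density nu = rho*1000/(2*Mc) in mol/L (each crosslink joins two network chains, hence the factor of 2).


nu = rho * 1000 / (2 * Mc)
nu = 1.24 * 1000 / (2 * 5290)
nu = 1240.0 / 10580
nu = 0.1172 mol/L

0.1172 mol/L


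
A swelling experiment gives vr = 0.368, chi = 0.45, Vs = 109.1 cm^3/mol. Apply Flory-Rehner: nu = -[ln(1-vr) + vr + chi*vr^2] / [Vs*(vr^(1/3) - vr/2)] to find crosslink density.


ln(1 - vr) = ln(1 - 0.368) = -0.4589
Numerator = -((-0.4589) + 0.368 + 0.45 * 0.368^2) = 0.0299
Denominator = 109.1 * (0.368^(1/3) - 0.368/2) = 58.1077
nu = 0.0299 / 58.1077 = 5.1499e-04 mol/cm^3

5.1499e-04 mol/cm^3


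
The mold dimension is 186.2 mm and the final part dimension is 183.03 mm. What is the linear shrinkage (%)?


Shrinkage = (mold - part) / mold * 100
= (186.2 - 183.03) / 186.2 * 100
= 3.17 / 186.2 * 100
= 1.7%

1.7%


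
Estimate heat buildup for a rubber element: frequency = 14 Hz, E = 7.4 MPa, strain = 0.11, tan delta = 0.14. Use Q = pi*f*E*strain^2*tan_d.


Q = pi * f * E * strain^2 * tan_d
= pi * 14 * 7.4 * 0.11^2 * 0.14
= pi * 14 * 7.4 * 0.0121 * 0.14
= 0.5513

Q = 0.5513


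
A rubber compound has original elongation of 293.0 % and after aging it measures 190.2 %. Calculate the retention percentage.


Retention = aged / original * 100
= 190.2 / 293.0 * 100
= 64.9%

64.9%


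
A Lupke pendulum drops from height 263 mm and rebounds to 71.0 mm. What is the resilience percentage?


Resilience = h_rebound / h_drop * 100
= 71.0 / 263 * 100
= 27.0%

27.0%


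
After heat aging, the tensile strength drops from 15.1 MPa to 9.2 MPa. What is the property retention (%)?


Retention = aged / original * 100
= 9.2 / 15.1 * 100
= 60.9%

60.9%


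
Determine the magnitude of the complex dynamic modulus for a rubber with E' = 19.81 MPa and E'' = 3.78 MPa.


|E*| = sqrt(E'^2 + E''^2)
= sqrt(19.81^2 + 3.78^2)
= sqrt(392.4361 + 14.2884)
= 20.167 MPa

20.167 MPa


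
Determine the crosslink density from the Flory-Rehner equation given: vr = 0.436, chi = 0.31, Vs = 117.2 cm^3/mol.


ln(1 - vr) = ln(1 - 0.436) = -0.5727
Numerator = -((-0.5727) + 0.436 + 0.31 * 0.436^2) = 0.0778
Denominator = 117.2 * (0.436^(1/3) - 0.436/2) = 63.3207
nu = 0.0778 / 63.3207 = 0.0012 mol/cm^3

0.0012 mol/cm^3


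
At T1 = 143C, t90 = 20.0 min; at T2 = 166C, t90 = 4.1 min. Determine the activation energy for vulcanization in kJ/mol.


T1 = 416.15 K, T2 = 439.15 K
1/T1 - 1/T2 = 1.2585e-04
ln(t1/t2) = ln(20.0/4.1) = 1.5847
Ea = 8.314 * 1.5847 / 1.2585e-04 = 104689.8175 J/mol
Ea = 104.69 kJ/mol

104.69 kJ/mol


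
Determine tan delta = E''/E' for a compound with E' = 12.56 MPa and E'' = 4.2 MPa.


tan delta = E'' / E'
= 4.2 / 12.56
= 0.3344

tan delta = 0.3344


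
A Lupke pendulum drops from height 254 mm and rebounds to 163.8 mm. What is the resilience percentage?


Resilience = h_rebound / h_drop * 100
= 163.8 / 254 * 100
= 64.5%

64.5%


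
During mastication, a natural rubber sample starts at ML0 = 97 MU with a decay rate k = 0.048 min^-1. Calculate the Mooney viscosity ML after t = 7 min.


ML = ML0 * exp(-k * t)
ML = 97 * exp(-0.048 * 7)
ML = 97 * 0.7146
ML = 69.32 MU

69.32 MU


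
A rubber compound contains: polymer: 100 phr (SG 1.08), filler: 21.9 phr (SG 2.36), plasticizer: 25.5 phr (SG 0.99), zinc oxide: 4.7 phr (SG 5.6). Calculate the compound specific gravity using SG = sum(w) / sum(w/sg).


Sum of weights = 152.1
Volume contributions:
  polymer: 100/1.08 = 92.5926
  filler: 21.9/2.36 = 9.2797
  plasticizer: 25.5/0.99 = 25.7576
  zinc oxide: 4.7/5.6 = 0.8393
Sum of volumes = 128.4691
SG = 152.1 / 128.4691 = 1.184

SG = 1.184


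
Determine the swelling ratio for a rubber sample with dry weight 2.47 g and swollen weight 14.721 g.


Q = W_swollen / W_dry
Q = 14.721 / 2.47
Q = 5.96

Q = 5.96


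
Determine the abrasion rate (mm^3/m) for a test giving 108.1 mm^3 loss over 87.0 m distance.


Rate = volume_loss / distance
= 108.1 / 87.0
= 1.243 mm^3/m

1.243 mm^3/m


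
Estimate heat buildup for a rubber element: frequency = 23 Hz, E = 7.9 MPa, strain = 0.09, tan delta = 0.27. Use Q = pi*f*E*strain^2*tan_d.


Q = pi * f * E * strain^2 * tan_d
= pi * 23 * 7.9 * 0.09^2 * 0.27
= pi * 23 * 7.9 * 0.0081 * 0.27
= 1.2484

Q = 1.2484


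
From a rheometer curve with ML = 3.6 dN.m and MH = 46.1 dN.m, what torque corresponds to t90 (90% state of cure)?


M90 = ML + 0.9 * (MH - ML)
M90 = 3.6 + 0.9 * (46.1 - 3.6)
M90 = 3.6 + 0.9 * 42.5
M90 = 41.85 dN.m

41.85 dN.m


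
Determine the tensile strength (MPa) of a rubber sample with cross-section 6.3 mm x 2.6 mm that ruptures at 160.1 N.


Area = width * thickness = 6.3 * 2.6 = 16.38 mm^2
TS = force / area = 160.1 / 16.38 = 9.77 MPa

9.77 MPa


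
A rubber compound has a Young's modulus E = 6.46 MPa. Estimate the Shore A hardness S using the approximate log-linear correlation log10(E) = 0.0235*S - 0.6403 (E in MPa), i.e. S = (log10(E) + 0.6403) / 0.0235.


log10(E) = 0.0235*S - 0.6403  =>  S = (log10(E) + 0.6403) / 0.0235
log10(6.46) = 0.810233
S = (0.810233 + 0.6403) / 0.0235 = 1.450533 / 0.0235
S = 61.7

Shore A = 61.7


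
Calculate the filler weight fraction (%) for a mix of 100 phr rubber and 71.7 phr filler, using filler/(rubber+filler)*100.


Filler % = filler / (rubber + filler) * 100
= 71.7 / (100 + 71.7) * 100
= 71.7 / 171.7 * 100
= 41.76%

41.76%


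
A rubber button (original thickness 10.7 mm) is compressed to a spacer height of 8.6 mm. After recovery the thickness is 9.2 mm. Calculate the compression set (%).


CS = (t0 - recovered) / (t0 - ts) * 100
= (10.7 - 9.2) / (10.7 - 8.6) * 100
= 1.5 / 2.1 * 100
= 71.4%

71.4%


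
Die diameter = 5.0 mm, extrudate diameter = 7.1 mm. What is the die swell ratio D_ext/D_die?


Die swell ratio = D_extrudate / D_die
= 7.1 / 5.0
= 1.42

Die swell = 1.42


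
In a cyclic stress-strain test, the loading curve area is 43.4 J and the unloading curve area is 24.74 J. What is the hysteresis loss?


Hysteresis loss = loading - unloading
= 43.4 - 24.74
= 18.66 J

18.66 J


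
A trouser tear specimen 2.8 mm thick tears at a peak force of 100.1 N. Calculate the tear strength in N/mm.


Tear strength = force / thickness
= 100.1 / 2.8
= 35.75 N/mm

35.75 N/mm


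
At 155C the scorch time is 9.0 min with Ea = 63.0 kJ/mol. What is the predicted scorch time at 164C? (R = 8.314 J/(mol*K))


Convert temperatures: T1 = 155 + 273.15 = 428.15 K, T2 = 164 + 273.15 = 437.15 K
ts2_new = 9.0 * exp(63000 / 8.314 * (1/437.15 - 1/428.15))
1/T2 - 1/T1 = -4.8086e-05
ts2_new = 6.25 min

6.25 min


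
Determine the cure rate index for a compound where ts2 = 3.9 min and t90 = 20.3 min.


CRI = 100 / (t90 - ts2)
= 100 / (20.3 - 3.9)
= 100 / 16.4
= 6.1 min^-1

6.1 min^-1


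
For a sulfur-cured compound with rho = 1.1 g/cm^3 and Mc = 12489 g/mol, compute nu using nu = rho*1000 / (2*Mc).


nu = rho * 1000 / (2 * Mc)
nu = 1.1 * 1000 / (2 * 12489)
nu = 1100.0 / 24978
nu = 0.0440 mol/L

0.0440 mol/L


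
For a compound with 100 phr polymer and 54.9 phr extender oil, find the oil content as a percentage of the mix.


Oil % = oil / (100 + oil) * 100
= 54.9 / (100 + 54.9) * 100
= 54.9 / 154.9 * 100
= 35.44%

35.44%


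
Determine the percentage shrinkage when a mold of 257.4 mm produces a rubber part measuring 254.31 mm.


Shrinkage = (mold - part) / mold * 100
= (257.4 - 254.31) / 257.4 * 100
= 3.09 / 257.4 * 100
= 1.2%

1.2%


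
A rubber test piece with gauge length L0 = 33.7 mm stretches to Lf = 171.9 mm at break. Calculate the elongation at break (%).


Elongation = (Lf - L0) / L0 * 100
= (171.9 - 33.7) / 33.7 * 100
= 138.2 / 33.7 * 100
= 410.1%

410.1%


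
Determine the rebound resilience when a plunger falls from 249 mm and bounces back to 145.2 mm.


Resilience = h_rebound / h_drop * 100
= 145.2 / 249 * 100
= 58.3%

58.3%


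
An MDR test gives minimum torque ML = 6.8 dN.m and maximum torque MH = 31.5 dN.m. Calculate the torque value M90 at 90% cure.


M90 = ML + 0.9 * (MH - ML)
M90 = 6.8 + 0.9 * (31.5 - 6.8)
M90 = 6.8 + 0.9 * 24.7
M90 = 29.03 dN.m

29.03 dN.m


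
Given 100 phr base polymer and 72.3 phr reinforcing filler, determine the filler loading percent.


Filler % = filler / (rubber + filler) * 100
= 72.3 / (100 + 72.3) * 100
= 72.3 / 172.3 * 100
= 41.96%

41.96%


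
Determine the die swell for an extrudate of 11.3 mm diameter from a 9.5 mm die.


Die swell ratio = D_extrudate / D_die
= 11.3 / 9.5
= 1.189

Die swell = 1.189


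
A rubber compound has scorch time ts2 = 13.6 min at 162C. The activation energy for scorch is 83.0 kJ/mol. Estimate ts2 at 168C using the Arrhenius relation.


Convert temperatures: T1 = 162 + 273.15 = 435.15 K, T2 = 168 + 273.15 = 441.15 K
ts2_new = 13.6 * exp(83000 / 8.314 * (1/441.15 - 1/435.15))
1/T2 - 1/T1 = -3.1255e-05
ts2_new = 9.95 min

9.95 min


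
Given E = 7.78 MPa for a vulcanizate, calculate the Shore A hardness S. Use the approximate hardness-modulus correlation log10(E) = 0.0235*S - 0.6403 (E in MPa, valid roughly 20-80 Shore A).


log10(E) = 0.0235*S - 0.6403  =>  S = (log10(E) + 0.6403) / 0.0235
log10(7.78) = 0.890980
S = (0.890980 + 0.6403) / 0.0235 = 1.531280 / 0.0235
S = 65.2

Shore A = 65.2


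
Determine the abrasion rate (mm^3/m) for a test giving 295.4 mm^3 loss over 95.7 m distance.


Rate = volume_loss / distance
= 295.4 / 95.7
= 3.087 mm^3/m

3.087 mm^3/m


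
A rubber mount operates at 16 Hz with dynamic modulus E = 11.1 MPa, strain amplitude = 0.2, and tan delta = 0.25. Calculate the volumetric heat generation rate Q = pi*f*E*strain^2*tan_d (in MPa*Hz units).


Q = pi * f * E * strain^2 * tan_d
= pi * 16 * 11.1 * 0.2^2 * 0.25
= pi * 16 * 11.1 * 0.0400 * 0.25
= 5.5795

Q = 5.5795


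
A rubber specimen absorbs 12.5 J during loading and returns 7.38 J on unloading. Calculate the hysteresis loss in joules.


Hysteresis loss = loading - unloading
= 12.5 - 7.38
= 5.12 J

5.12 J


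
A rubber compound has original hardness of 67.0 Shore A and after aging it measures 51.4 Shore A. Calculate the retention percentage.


Retention = aged / original * 100
= 51.4 / 67.0 * 100
= 76.7%

76.7%


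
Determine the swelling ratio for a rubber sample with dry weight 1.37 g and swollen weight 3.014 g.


Q = W_swollen / W_dry
Q = 3.014 / 1.37
Q = 2.2

Q = 2.2


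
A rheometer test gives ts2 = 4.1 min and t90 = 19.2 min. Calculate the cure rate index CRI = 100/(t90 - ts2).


CRI = 100 / (t90 - ts2)
= 100 / (19.2 - 4.1)
= 100 / 15.1
= 6.62 min^-1

6.62 min^-1


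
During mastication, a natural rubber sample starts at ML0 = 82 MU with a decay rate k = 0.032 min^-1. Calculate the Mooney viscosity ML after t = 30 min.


ML = ML0 * exp(-k * t)
ML = 82 * exp(-0.032 * 30)
ML = 82 * 0.3829
ML = 31.4 MU

31.4 MU


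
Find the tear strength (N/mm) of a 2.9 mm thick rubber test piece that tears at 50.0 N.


Tear strength = force / thickness
= 50.0 / 2.9
= 17.24 N/mm

17.24 N/mm


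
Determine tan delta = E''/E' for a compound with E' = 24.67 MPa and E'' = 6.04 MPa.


tan delta = E'' / E'
= 6.04 / 24.67
= 0.2448

tan delta = 0.2448


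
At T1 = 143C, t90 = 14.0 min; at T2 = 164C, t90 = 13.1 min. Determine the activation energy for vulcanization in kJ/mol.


T1 = 416.15 K, T2 = 437.15 K
1/T1 - 1/T2 = 1.1544e-04
ln(t1/t2) = ln(14.0/13.1) = 0.0664
Ea = 8.314 * 0.0664 / 1.1544e-04 = 4785.5743 J/mol
Ea = 4.79 kJ/mol

4.79 kJ/mol
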